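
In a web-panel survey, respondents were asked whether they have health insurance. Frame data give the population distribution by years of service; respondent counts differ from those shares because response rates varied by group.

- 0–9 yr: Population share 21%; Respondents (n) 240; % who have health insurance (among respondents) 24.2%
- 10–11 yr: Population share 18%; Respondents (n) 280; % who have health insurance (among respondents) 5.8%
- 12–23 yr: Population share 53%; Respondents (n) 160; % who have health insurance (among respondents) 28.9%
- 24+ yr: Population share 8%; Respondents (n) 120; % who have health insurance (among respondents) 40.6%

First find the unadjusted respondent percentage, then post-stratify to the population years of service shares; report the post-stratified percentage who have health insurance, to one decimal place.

Without adjustment, the pooled respondent share is:
  (240/800)×24.2 + (280/800)×5.8 + (160/800)×28.9 + (120/800)×40.6 = 21.16%
Post-stratified estimate weights by population shares:
  0.21×24.2 + 0.18×5.8 + 0.53×28.9 + 0.08×40.6 = 24.691%

24.7%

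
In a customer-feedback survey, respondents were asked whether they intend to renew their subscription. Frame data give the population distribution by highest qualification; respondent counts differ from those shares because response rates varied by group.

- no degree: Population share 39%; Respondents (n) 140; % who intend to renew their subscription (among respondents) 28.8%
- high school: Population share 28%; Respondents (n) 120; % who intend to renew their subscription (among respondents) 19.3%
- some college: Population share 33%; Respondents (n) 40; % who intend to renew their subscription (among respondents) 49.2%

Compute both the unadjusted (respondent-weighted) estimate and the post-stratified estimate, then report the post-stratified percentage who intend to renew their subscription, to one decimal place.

32.9%

Unadjusted (pooled respondent) estimate weights by respondent counts:
  (140/300)×28.8 + (120/300)×19.3 + (40/300)×49.2 = 27.72%
Post-stratifying to population shares instead:
  0.39×28.8 + 0.28×19.3 + 0.33×49.2 = 32.872%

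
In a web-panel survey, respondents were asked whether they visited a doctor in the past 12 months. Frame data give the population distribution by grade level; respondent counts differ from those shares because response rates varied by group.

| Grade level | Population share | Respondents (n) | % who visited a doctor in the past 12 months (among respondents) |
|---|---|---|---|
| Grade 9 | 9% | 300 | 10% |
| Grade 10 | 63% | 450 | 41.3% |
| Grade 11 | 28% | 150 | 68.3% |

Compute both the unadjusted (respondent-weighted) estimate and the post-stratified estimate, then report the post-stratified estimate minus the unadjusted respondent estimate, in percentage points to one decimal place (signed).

Unadjusted (pooled respondent) estimate weights by respondent counts:
  (300/900)×10 + (450/900)×41.3 + (150/900)×68.3 = 35.3667%
Post-stratifying to population shares instead:
  0.09×10 + 0.63×41.3 + 0.28×68.3 = 46.043%
Difference = 46.043 − 35.3667 = 10.6763 pp.

+10.7 percentage points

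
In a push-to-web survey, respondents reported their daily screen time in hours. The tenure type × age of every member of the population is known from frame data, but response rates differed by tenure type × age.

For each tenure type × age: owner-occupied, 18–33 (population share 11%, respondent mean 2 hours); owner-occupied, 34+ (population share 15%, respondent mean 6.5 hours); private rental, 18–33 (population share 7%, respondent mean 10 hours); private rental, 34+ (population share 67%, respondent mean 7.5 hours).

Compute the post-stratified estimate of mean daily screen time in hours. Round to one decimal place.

6.9

Each cell contributes population-share × respondent value:
  owner-occupied, 18–33: 0.11 × 2 = 0.22
  owner-occupied, 34+: 0.15 × 6.5 = 0.975
  private rental, 18–33: 0.07 × 10 = 0.7
  private rental, 34+: 0.67 × 7.5 = 5.025
Post-stratified estimate = 6.92 → 6.9.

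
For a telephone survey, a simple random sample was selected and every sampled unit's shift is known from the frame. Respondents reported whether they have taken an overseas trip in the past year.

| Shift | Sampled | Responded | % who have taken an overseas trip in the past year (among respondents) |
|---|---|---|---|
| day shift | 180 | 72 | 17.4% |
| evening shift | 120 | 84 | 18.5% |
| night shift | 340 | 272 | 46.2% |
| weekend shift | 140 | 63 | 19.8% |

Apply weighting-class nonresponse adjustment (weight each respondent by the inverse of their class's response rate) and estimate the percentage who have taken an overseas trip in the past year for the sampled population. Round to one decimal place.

Class response rates: day shift 72/180 = 40%, evening shift 84/120 = 70%, night shift 272/340 = 80%, weekend shift 63/140 = 45%.
Inverse-response-rate weighting restores each class to its sampled count, so class totals weight by n_sampled:
  day shift: 180 × 17.4 = 3132
  evening shift: 120 × 18.5 = 2220
  night shift: 340 × 46.2 = 15708
  weekend shift: 140 × 19.8 = 2772
Adjusted estimate = 23,832 / 780 = 30.5538 → 30.6%.

30.6%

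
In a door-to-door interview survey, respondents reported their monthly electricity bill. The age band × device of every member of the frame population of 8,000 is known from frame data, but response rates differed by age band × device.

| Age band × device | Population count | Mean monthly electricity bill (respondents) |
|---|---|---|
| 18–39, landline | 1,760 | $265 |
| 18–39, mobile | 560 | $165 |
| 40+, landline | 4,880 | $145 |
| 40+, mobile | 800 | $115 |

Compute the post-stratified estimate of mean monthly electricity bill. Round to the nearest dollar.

Reweight to the known age band × device distribution:
  18–39, landline: (1,760/8,000) × 265 = 58.3
  18–39, mobile: (560/8,000) × 165 = 11.55
  40+, landline: (4,880/8,000) × 145 = 88.45
  40+, mobile: (800/8,000) × 115 = 11.5
Post-stratified estimate = 169.8 → $170.

$170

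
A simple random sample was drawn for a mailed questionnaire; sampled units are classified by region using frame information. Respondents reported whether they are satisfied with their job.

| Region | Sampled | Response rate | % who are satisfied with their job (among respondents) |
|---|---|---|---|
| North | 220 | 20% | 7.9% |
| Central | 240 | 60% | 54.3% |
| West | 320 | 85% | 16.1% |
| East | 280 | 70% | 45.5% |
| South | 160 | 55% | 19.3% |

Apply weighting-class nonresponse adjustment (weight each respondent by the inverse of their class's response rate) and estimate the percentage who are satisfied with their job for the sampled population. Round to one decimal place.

29.3%

Inverse-response-rate weighting restores each class to its sampled count, so class totals weight by n_sampled:
  North: 220 × 7.9 = 1738
  Central: 240 × 54.3 = 13,032
  West: 320 × 16.1 = 5152
  East: 280 × 45.5 = 12,740
  South: 160 × 19.3 = 3088
Adjusted estimate = 35,750 / 1,220 = 29.3033 → 29.3%.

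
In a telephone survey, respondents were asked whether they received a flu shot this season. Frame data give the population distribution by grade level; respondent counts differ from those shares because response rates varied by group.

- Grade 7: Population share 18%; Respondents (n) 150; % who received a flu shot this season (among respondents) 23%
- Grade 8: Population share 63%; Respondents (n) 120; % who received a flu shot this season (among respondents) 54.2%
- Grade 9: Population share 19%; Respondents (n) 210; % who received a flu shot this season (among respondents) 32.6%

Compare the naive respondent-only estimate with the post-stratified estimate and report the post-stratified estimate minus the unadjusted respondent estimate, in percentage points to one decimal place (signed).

+9.5 percentage points

Without adjustment, the pooled respondent share is:
  (150/480)×23 + (120/480)×54.2 + (210/480)×32.6 = 35%
Reweighting by population grade level shares:
  0.18×23 + 0.63×54.2 + 0.19×32.6 = 44.48%
Difference = 44.48 − 35 = 9.48 pp.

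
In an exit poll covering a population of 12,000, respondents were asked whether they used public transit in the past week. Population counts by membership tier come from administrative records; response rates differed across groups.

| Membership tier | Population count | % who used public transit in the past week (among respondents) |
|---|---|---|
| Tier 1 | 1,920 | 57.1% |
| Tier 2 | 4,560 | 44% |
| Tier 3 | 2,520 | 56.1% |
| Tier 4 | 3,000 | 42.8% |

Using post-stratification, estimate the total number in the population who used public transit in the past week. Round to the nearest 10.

5,800

Each cell contributes its population count × the respondent rate:
  Tier 1: 1,920 × 57.1% = 1096.32
  Tier 2: 4,560 × 44% = 2006.4
  Tier 3: 2,520 × 56.1% = 1413.72
  Tier 4: 3,000 × 42.8% = 1284
Estimated total = 5800.44 → 5,800.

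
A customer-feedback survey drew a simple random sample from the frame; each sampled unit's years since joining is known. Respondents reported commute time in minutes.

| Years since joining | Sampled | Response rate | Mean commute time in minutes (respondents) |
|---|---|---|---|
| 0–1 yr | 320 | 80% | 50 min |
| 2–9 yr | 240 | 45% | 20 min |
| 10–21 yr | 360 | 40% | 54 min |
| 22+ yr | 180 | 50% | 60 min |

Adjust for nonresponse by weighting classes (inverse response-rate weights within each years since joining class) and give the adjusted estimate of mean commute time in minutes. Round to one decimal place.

Each respondent's weight = sampled/responded in their class; summing within a class gives n_sampled, so:
  0–1 yr: 320 × 50 = 16,000
  2–9 yr: 240 × 20 = 4800
  10–21 yr: 360 × 54 = 19,440
  22+ yr: 180 × 60 = 10,800
Adjusted estimate = 51,040 / 1,100 = 46.4 → 46.4.

46.4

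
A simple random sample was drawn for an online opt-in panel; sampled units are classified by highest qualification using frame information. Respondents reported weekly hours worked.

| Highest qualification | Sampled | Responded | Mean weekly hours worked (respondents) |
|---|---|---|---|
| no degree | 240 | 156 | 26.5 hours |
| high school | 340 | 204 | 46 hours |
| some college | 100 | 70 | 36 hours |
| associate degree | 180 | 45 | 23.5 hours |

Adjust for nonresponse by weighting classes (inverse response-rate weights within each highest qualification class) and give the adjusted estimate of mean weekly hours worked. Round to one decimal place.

34.7

Response rates by class: no degree 156/240 = 65%, high school 204/340 = 60%, some college 70/100 = 70%, associate degree 45/180 = 25%.
Each respondent's weight = sampled/responded in their class; summing within a class gives n_sampled, so:
  no degree: 240 × 26.5 = 6360
  high school: 340 × 46 = 15,640
  some college: 100 × 36 = 3600
  associate degree: 180 × 23.5 = 4230
Adjusted estimate = 29,830 / 860 = 34.686 → 34.7.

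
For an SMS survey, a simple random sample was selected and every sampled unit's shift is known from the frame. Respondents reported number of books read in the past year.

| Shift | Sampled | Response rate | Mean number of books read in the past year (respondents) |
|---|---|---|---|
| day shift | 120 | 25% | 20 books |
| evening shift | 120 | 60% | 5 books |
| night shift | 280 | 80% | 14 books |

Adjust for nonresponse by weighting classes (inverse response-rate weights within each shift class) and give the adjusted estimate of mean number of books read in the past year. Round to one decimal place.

Each respondent's weight = sampled/responded in their class; summing within a class gives n_sampled, so:
  day shift: 120 × 20 = 2400
  evening shift: 120 × 5 = 600
  night shift: 280 × 14 = 3920
Adjusted estimate = 6920 / 520 = 13.3077 → 13.3.

13.3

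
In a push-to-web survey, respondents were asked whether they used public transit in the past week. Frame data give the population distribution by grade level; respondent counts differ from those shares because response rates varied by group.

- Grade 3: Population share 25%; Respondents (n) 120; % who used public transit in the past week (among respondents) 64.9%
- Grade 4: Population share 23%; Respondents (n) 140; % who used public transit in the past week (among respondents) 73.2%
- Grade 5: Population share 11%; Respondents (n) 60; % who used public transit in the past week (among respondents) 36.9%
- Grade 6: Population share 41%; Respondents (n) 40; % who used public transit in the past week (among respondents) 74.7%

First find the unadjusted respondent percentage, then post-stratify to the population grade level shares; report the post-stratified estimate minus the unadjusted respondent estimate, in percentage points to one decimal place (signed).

+3.2 percentage points

Naive respondent-only estimate (weights = respondent counts):
  (120/360)×64.9 + (140/360)×73.2 + (60/360)×36.9 + (40/360)×74.7 = 64.55%
Reweighting by population grade level shares:
  0.25×64.9 + 0.23×73.2 + 0.11×36.9 + 0.41×74.7 = 67.747%
Difference = 67.747 − 64.55 = 3.197 pp.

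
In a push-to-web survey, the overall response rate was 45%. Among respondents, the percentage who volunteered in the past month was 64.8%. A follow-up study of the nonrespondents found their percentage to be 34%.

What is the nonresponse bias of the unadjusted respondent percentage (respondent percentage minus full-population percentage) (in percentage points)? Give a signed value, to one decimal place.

+16.9 percentage points

Nonresponse fraction = 1 − 0.45 = 0.55.
Bias = (nonresponse fraction) × (respondent percentage − nonrespondent percentage)
     = 0.55 × (64.8 − 34) = 0.55 × 30.8 = 16.94.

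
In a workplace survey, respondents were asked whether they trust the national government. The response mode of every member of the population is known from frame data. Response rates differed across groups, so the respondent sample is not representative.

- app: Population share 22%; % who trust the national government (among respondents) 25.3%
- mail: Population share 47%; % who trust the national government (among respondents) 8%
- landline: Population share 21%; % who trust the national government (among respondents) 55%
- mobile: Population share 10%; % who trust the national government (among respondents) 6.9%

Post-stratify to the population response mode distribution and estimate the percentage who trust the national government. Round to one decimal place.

Weight each group's respondent value by its population share:
  app: 0.22 × 25.3 = 5.566
  mail: 0.47 × 8 = 3.76
  landline: 0.21 × 55 = 11.55
  mobile: 0.1 × 6.9 = 0.69
Post-stratified estimate = 21.566 → 21.6%.

21.6%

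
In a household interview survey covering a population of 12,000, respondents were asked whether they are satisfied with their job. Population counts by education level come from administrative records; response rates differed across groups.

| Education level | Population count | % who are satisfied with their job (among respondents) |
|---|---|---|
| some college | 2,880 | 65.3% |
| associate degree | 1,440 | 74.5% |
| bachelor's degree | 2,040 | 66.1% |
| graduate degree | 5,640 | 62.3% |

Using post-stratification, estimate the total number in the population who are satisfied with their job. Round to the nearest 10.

Apply each group's respondent rate to its population count:
  some college: 2,880 × 65.3% = 1880.64
  associate degree: 1,440 × 74.5% = 1072.8
  bachelor's degree: 2,040 × 66.1% = 1348.44
  graduate degree: 5,640 × 62.3% = 3513.72
Estimated total = 7815.6 → 7,820.

7,820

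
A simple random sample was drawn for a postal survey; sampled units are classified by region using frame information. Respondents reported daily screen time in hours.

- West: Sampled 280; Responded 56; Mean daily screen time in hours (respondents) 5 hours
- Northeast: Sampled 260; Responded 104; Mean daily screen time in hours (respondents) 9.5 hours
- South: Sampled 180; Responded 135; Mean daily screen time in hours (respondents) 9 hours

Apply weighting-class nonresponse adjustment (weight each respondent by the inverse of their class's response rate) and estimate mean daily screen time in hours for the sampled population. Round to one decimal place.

Class response rates: West 56/280 = 20%, Northeast 104/260 = 40%, South 135/180 = 75%.
Weighting each respondent by the inverse class response rate inflates each class back to its sampled size, so the class weight is n_sampled:
  West: 280 × 5 = 1400
  Northeast: 260 × 9.5 = 2470
  South: 180 × 9 = 1620
Adjusted estimate = 5490 / 720 = 7.625 → 7.6.

7.6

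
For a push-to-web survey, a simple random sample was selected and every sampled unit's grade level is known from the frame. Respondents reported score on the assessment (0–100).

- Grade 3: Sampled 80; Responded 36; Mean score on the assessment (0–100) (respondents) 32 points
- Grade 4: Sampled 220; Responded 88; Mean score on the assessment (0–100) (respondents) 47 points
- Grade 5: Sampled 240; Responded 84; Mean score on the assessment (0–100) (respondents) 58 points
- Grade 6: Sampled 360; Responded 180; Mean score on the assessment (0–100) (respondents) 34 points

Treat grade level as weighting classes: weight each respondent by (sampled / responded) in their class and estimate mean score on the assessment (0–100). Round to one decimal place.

Response rates by class: Grade 3 36/80 = 45%, Grade 4 88/220 = 40%, Grade 5 84/240 = 35%, Grade 6 180/360 = 50%.
Inverse-response-rate weighting restores each class to its sampled count, so class totals weight by n_sampled:
  Grade 3: 80 × 32 = 2560
  Grade 4: 220 × 47 = 10,340
  Grade 5: 240 × 58 = 13,920
  Grade 6: 360 × 34 = 12,240
Adjusted estimate = 39,060 / 900 = 43.4 → 43.4.

43.4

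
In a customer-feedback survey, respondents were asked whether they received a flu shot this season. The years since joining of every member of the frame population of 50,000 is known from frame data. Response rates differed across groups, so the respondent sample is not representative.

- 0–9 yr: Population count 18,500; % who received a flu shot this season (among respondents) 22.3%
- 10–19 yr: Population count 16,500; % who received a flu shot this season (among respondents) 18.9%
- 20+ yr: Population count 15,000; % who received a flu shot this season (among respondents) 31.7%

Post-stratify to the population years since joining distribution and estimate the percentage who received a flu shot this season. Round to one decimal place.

24.0%

Each cell contributes population-share × respondent value:
  0–9 yr: (18,500/50,000) × 22.3 = 8.251
  10–19 yr: (16,500/50,000) × 18.9 = 6.237
  20+ yr: (15,000/50,000) × 31.7 = 9.51
Post-stratified estimate = 23.998 → 24.0%.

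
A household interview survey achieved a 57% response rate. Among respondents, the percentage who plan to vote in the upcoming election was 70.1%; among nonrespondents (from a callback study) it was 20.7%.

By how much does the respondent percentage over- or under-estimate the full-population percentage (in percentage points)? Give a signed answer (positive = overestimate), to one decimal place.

+21.2 percentage points

Nonresponse fraction = 1 − 0.57 = 0.43.
Bias = (nonresponse fraction) × (respondent percentage − nonrespondent percentage)
     = 0.43 × (70.1 − 20.7) = 0.43 × 49.4 = 21.242.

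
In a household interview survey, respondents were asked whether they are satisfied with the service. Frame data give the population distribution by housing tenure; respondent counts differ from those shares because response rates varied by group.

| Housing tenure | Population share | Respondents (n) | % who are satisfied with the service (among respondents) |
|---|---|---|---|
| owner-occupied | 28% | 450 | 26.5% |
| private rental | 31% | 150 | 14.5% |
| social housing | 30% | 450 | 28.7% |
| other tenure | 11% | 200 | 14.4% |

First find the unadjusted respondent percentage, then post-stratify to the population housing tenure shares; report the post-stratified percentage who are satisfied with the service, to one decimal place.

Unadjusted (pooled respondent) estimate weights by respondent counts:
  (450/1250)×26.5 + (150/1250)×14.5 + (450/1250)×28.7 + (200/1250)×14.4 = 23.916%
Reweighting by population housing tenure shares:
  0.28×26.5 + 0.31×14.5 + 0.3×28.7 + 0.11×14.4 = 22.109%

22.1%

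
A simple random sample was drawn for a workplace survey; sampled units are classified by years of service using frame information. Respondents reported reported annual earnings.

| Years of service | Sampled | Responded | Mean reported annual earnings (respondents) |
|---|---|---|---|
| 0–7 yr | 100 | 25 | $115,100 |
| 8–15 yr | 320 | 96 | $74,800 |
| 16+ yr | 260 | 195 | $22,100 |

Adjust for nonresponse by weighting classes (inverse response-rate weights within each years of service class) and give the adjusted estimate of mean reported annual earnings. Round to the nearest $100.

$60,600

Response rates by class: 0–7 yr 25/100 = 25%, 8–15 yr 96/320 = 30%, 16+ yr 195/260 = 75%.
With weight = n_sampled/n_responded per class, the weighted class total is n_sampled:
  0–7 yr: 100 × 115,100 = 11,510,000
  8–15 yr: 320 × 74,800 = 23,936,000
  16+ yr: 260 × 22,100 = 5,746,000
Adjusted estimate = 41,192,000 / 680 = 60576.5 → $60,600.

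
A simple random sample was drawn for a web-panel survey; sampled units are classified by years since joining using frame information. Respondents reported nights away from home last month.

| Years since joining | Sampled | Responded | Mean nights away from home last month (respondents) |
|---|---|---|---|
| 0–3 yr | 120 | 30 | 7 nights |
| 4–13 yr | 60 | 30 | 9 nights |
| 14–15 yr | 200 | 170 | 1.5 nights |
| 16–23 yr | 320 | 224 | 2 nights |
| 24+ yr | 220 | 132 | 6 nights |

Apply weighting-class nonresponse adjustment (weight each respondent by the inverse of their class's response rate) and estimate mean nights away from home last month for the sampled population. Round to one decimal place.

Response rates by class: 0–3 yr 30/120 = 25%, 4–13 yr 30/60 = 50%, 14–15 yr 170/200 = 85%, 16–23 yr 224/320 = 70%, 24+ yr 132/220 = 60%.
Weighting each respondent by the inverse class response rate inflates each class back to its sampled size, so the class weight is n_sampled:
  0–3 yr: 120 × 7 = 840
  4–13 yr: 60 × 9 = 540
  14–15 yr: 200 × 1.5 = 300
  16–23 yr: 320 × 2 = 640
  24+ yr: 220 × 6 = 1320
Adjusted estimate = 3640 / 920 = 3.95652 → 4.0.

4.0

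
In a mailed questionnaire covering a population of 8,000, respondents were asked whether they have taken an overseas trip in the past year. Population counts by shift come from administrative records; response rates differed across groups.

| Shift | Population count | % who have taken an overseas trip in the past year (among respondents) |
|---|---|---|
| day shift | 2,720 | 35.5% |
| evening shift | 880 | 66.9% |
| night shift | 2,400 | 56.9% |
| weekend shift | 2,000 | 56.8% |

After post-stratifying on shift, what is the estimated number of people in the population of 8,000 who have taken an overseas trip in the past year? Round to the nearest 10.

4,060

Apply each group's respondent rate to its population count:
  day shift: 2,720 × 35.5% = 965.6
  evening shift: 880 × 66.9% = 588.72
  night shift: 2,400 × 56.9% = 1365.6
  weekend shift: 2,000 × 56.8% = 1136
Estimated total = 4055.92 → 4,060.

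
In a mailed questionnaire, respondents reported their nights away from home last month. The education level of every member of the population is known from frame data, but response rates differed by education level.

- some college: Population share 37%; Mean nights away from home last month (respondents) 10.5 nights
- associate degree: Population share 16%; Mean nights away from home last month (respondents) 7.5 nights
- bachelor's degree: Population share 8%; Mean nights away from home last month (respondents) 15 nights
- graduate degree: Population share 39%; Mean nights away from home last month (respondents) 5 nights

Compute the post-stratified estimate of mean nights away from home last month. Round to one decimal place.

8.2

Weight each group's respondent value by its population share:
  some college: 0.37 × 10.5 = 3.885
  associate degree: 0.16 × 7.5 = 1.2
  bachelor's degree: 0.08 × 15 = 1.2
  graduate degree: 0.39 × 5 = 1.95
Post-stratified estimate = 8.235 → 8.2.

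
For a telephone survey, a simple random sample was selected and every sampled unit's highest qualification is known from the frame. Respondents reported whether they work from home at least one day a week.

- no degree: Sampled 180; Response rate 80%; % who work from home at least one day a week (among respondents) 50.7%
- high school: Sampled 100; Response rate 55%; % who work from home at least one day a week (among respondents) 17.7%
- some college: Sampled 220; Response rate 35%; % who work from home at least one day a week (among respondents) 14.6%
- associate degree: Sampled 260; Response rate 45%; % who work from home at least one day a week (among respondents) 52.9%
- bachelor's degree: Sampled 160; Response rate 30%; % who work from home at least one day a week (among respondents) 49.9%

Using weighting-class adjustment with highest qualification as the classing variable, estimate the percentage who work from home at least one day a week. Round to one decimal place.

39.0%

With weight = n_sampled/n_responded per class, the weighted class total is n_sampled:
  no degree: 180 × 50.7 = 9126
  high school: 100 × 17.7 = 1770
  some college: 220 × 14.6 = 3212
  associate degree: 260 × 52.9 = 13,754
  bachelor's degree: 160 × 49.9 = 7984
Adjusted estimate = 35,846 / 920 = 38.963 → 39.0%.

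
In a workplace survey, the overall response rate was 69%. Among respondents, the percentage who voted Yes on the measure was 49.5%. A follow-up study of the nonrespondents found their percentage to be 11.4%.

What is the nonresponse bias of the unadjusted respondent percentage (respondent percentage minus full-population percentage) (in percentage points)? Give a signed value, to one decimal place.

+11.8 percentage points

Nonresponse fraction = 1 − 0.69 = 0.31.
Bias = (nonresponse fraction) × (respondent percentage − nonrespondent percentage)
     = 0.31 × (49.5 − 11.4) = 0.31 × 38.1 = 11.811.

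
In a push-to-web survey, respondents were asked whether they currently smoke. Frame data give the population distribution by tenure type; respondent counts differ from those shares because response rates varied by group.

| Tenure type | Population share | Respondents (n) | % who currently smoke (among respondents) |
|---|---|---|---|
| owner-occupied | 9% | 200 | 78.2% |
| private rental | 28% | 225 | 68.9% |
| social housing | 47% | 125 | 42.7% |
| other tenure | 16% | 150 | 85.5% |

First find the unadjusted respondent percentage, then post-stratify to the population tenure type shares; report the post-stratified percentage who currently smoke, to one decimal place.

60.1%

Without adjustment, the pooled respondent share is:
  (200/700)×78.2 + (225/700)×68.9 + (125/700)×42.7 + (150/700)×85.5 = 70.4357%
Reweighting by population tenure type shares:
  0.09×78.2 + 0.28×68.9 + 0.47×42.7 + 0.16×85.5 = 60.079%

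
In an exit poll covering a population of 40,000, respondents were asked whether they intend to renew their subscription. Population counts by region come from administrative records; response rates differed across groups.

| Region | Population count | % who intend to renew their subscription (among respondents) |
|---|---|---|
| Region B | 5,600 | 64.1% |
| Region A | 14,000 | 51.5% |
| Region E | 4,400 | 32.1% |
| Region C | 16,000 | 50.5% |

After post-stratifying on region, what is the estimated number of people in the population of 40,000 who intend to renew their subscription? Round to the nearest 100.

Apply each group's respondent rate to its population count:
  Region B: 5,600 × 64.1% = 3589.6
  Region A: 14,000 × 51.5% = 7210
  Region E: 4,400 × 32.1% = 1412.4
  Region C: 16,000 × 50.5% = 8080
Estimated total = 20,292 → 20,300.

20,300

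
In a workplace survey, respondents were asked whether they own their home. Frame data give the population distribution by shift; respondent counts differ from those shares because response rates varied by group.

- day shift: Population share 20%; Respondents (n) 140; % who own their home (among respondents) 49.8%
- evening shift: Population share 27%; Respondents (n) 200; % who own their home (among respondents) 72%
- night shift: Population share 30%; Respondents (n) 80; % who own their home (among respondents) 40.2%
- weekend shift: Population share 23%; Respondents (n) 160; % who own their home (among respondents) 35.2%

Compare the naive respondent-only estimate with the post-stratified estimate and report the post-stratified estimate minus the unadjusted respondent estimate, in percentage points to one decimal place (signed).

-2.5 percentage points

Naive respondent-only estimate (weights = respondent counts):
  (140/580)×49.8 + (200/580)×72 + (80/580)×40.2 + (160/580)×35.2 = 52.1034%
Post-stratified estimate weights by population shares:
  0.2×49.8 + 0.27×72 + 0.3×40.2 + 0.23×35.2 = 49.556%
Difference = 49.556 − 52.1034 = -2.5474 pp.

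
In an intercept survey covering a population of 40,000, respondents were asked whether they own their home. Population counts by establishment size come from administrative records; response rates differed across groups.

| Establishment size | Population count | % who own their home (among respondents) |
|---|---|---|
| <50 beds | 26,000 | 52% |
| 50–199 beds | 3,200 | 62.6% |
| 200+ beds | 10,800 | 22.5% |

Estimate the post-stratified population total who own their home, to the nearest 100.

Each cell contributes its population count × the respondent rate:
  <50 beds: 26,000 × 52% = 13,520
  50–199 beds: 3,200 × 62.6% = 2003.2
  200+ beds: 10,800 × 22.5% = 2430
Estimated total = 17953.2 → 18,000.

18,000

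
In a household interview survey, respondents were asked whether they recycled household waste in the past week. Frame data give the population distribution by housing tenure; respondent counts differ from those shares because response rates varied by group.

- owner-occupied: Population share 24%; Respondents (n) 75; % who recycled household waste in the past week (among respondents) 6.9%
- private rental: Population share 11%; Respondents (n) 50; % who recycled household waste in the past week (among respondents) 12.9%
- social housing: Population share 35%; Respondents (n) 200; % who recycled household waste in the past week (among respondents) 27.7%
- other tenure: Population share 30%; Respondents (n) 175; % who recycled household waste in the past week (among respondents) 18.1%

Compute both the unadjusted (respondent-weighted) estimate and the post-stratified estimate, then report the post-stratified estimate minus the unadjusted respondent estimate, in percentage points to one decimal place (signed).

-1.5 percentage points

Unadjusted (pooled respondent) estimate weights by respondent counts:
  (75/500)×6.9 + (50/500)×12.9 + (200/500)×27.7 + (175/500)×18.1 = 19.74%
Reweighting by population housing tenure shares:
  0.24×6.9 + 0.11×12.9 + 0.35×27.7 + 0.3×18.1 = 18.2%
Difference = 18.2 − 19.74 = -1.54 pp.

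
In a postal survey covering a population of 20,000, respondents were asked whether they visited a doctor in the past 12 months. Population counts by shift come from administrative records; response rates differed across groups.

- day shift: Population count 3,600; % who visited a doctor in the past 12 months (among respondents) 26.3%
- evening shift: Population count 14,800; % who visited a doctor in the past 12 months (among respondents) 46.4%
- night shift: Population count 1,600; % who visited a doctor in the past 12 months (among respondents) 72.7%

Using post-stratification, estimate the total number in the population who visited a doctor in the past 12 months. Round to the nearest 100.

9,000

Each cell contributes its population count × the respondent rate:
  day shift: 3,600 × 26.3% = 946.8
  evening shift: 14,800 × 46.4% = 6867.2
  night shift: 1,600 × 72.7% = 1163.2
Estimated total = 8977.2 → 9,000.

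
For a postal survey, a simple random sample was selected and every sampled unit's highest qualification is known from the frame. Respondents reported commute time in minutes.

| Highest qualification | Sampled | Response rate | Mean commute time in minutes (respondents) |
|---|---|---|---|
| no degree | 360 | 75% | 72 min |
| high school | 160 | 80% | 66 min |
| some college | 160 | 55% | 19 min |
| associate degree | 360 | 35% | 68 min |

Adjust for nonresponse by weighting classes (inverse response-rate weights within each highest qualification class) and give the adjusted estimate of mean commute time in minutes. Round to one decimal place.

Weighting each respondent by the inverse class response rate inflates each class back to its sampled size, so the class weight is n_sampled:
  no degree: 360 × 72 = 25,920
  high school: 160 × 66 = 10,560
  some college: 160 × 19 = 3040
  associate degree: 360 × 68 = 24,480
Adjusted estimate = 64,000 / 1,040 = 61.5385 → 61.5.

61.5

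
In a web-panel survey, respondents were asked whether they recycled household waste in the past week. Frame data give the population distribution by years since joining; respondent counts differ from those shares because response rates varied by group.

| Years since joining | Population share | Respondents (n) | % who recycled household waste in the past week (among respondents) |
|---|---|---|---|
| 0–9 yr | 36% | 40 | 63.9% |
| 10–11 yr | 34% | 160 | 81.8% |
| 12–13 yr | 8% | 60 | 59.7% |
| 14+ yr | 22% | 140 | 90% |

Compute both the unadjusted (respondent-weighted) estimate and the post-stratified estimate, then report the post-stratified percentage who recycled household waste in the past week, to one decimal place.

Naive respondent-only estimate (weights = respondent counts):
  (40/400)×63.9 + (160/400)×81.8 + (60/400)×59.7 + (140/400)×90 = 79.565%
Post-stratifying to population shares instead:
  0.36×63.9 + 0.34×81.8 + 0.08×59.7 + 0.22×90 = 75.392%

75.4%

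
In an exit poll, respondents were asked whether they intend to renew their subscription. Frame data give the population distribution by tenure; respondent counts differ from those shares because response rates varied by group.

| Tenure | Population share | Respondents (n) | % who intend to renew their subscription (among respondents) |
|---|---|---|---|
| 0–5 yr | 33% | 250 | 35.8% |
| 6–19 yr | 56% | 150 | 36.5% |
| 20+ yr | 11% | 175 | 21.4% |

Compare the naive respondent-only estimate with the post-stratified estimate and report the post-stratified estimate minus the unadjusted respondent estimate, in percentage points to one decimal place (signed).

Unadjusted (pooled respondent) estimate weights by respondent counts:
  (250/575)×35.8 + (150/575)×36.5 + (175/575)×21.4 = 31.6%
Post-stratifying to population shares instead:
  0.33×35.8 + 0.56×36.5 + 0.11×21.4 = 34.608%
Difference = 34.608 − 31.6 = 3.008 pp.

+3.0 percentage points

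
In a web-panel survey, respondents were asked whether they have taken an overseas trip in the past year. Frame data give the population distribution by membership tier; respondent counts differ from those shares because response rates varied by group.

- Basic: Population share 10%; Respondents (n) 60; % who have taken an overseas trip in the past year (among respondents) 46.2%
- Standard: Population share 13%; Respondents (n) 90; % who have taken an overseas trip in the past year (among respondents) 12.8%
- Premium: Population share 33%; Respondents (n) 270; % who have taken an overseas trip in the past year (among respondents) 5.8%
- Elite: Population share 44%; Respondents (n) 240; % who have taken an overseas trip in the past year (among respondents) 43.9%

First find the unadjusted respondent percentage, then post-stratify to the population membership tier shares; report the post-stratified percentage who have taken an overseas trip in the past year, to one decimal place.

27.5%

Naive respondent-only estimate (weights = respondent counts):
  (60/660)×46.2 + (90/660)×12.8 + (270/660)×5.8 + (240/660)×43.9 = 24.2818%
Post-stratified estimate weights by population shares:
  0.1×46.2 + 0.13×12.8 + 0.33×5.8 + 0.44×43.9 = 27.514%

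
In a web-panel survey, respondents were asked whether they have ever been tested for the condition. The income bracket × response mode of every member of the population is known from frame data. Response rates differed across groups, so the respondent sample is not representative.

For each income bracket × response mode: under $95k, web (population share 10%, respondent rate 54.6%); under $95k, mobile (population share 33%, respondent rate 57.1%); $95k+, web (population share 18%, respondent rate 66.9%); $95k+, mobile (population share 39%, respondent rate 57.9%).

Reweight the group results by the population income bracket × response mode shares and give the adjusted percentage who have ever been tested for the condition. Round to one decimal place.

58.9%

Weight each group's respondent value by its population share:
  under $95k, web: 0.1 × 54.6 = 5.46
  under $95k, mobile: 0.33 × 57.1 = 18.843
  $95k+, web: 0.18 × 66.9 = 12.042
  $95k+, mobile: 0.39 × 57.9 = 22.581
Post-stratified estimate = 58.926 → 58.9%.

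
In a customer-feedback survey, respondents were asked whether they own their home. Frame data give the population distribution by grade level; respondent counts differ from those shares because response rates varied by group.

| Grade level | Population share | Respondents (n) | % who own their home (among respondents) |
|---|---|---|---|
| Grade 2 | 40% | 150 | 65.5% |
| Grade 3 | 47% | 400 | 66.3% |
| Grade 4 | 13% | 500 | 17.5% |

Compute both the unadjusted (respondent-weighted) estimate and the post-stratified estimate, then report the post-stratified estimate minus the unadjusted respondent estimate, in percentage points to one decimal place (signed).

Naive respondent-only estimate (weights = respondent counts):
  (150/1050)×65.5 + (400/1050)×66.3 + (500/1050)×17.5 = 42.9476%
Post-stratifying to population shares instead:
  0.4×65.5 + 0.47×66.3 + 0.13×17.5 = 59.636%
Difference = 59.636 − 42.9476 = 16.6884 pp.

+16.7 percentage points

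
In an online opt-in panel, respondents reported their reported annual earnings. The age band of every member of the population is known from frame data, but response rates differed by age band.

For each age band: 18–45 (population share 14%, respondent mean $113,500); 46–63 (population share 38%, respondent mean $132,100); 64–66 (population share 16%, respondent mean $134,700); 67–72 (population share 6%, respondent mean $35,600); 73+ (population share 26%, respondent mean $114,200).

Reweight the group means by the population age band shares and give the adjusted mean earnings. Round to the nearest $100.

$119,500

Each cell contributes population-share × respondent value:
  18–45: 0.14 × 113,500 = 15,890
  46–63: 0.38 × 132,100 = 50,198
  64–66: 0.16 × 134,700 = 21,552
  67–72: 0.06 × 35,600 = 2136
  73+: 0.26 × 114,200 = 29,692
Post-stratified estimate = 119,468 → $119,500.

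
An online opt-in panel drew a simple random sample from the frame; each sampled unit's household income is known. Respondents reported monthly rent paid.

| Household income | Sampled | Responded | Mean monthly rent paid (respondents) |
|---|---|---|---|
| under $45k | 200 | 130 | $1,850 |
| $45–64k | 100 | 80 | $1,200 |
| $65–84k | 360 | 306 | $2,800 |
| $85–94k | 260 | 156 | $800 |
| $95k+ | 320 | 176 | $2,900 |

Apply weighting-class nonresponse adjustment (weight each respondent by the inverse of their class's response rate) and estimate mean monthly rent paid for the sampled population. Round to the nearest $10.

Response rates by class: under $45k 130/200 = 65%, $45–64k 80/100 = 80%, $65–84k 306/360 = 85%, $85–94k 156/260 = 60%, $95k+ 176/320 = 55%.
Weighting each respondent by the inverse class response rate inflates each class back to its sampled size, so the class weight is n_sampled:
  under $45k: 200 × 1850 = 370,000
  $45–64k: 100 × 1200 = 120,000
  $65–84k: 360 × 2800 = 1,008,000
  $85–94k: 260 × 800 = 208,000
  $95k+: 320 × 2900 = 928,000
Adjusted estimate = 2,634,000 / 1,240 = 2124.19 → $2,120.

$2,120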